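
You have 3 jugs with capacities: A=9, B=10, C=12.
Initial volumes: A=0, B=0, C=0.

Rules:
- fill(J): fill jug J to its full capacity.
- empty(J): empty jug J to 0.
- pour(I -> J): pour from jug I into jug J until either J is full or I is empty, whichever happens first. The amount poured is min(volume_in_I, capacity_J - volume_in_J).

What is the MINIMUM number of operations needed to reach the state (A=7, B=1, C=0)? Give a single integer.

BFS from (A=0, B=0, C=0). One shortest path:
  1. fill(B) -> (A=0 B=10 C=0)
  2. pour(B -> C) -> (A=0 B=0 C=10)
  3. fill(B) -> (A=0 B=10 C=10)
  4. pour(B -> A) -> (A=9 B=1 C=10)
  5. pour(A -> C) -> (A=7 B=1 C=12)
  6. empty(C) -> (A=7 B=1 C=0)
Reached target in 6 moves.

Answer: 6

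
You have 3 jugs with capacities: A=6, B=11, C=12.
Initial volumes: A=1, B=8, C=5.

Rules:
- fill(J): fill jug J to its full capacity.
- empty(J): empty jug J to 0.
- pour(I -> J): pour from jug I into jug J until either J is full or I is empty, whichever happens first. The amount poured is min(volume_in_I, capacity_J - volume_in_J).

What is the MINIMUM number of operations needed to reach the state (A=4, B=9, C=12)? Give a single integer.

Answer: 8

Derivation:
BFS from (A=1, B=8, C=5). One shortest path:
  1. fill(A) -> (A=6 B=8 C=5)
  2. pour(A -> B) -> (A=3 B=11 C=5)
  3. pour(B -> C) -> (A=3 B=4 C=12)
  4. pour(C -> A) -> (A=6 B=4 C=9)
  5. empty(A) -> (A=0 B=4 C=9)
  6. pour(B -> A) -> (A=4 B=0 C=9)
  7. pour(C -> B) -> (A=4 B=9 C=0)
  8. fill(C) -> (A=4 B=9 C=12)
Reached target in 8 moves.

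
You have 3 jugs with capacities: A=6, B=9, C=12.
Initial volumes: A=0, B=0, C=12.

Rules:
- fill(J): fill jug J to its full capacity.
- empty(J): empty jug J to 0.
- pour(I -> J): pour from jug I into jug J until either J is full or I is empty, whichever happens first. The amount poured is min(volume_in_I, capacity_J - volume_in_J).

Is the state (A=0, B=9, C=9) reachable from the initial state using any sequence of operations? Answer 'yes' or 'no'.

BFS from (A=0, B=0, C=12):
  1. fill(A) -> (A=6 B=0 C=12)
  2. pour(A -> B) -> (A=0 B=6 C=12)
  3. pour(C -> B) -> (A=0 B=9 C=9)
Target reached → yes.

Answer: yes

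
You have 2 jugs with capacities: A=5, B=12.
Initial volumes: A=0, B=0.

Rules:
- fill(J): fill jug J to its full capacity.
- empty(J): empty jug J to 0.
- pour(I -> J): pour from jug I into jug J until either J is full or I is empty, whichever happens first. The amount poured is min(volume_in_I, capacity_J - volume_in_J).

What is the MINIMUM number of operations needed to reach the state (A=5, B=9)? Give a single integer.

BFS from (A=0, B=0). One shortest path:
  1. fill(B) -> (A=0 B=12)
  2. pour(B -> A) -> (A=5 B=7)
  3. empty(A) -> (A=0 B=7)
  4. pour(B -> A) -> (A=5 B=2)
  5. empty(A) -> (A=0 B=2)
  6. pour(B -> A) -> (A=2 B=0)
  7. fill(B) -> (A=2 B=12)
  8. pour(B -> A) -> (A=5 B=9)
Reached target in 8 moves.

Answer: 8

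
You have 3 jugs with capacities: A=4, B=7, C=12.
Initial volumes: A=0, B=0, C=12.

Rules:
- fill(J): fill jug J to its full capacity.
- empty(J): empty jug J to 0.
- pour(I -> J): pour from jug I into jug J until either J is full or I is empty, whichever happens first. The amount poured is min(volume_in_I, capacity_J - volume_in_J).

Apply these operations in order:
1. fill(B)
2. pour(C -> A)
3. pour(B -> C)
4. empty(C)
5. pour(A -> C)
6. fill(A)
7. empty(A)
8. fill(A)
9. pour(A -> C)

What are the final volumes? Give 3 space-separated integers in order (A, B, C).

Answer: 0 3 8

Derivation:
Step 1: fill(B) -> (A=0 B=7 C=12)
Step 2: pour(C -> A) -> (A=4 B=7 C=8)
Step 3: pour(B -> C) -> (A=4 B=3 C=12)
Step 4: empty(C) -> (A=4 B=3 C=0)
Step 5: pour(A -> C) -> (A=0 B=3 C=4)
Step 6: fill(A) -> (A=4 B=3 C=4)
Step 7: empty(A) -> (A=0 B=3 C=4)
Step 8: fill(A) -> (A=4 B=3 C=4)
Step 9: pour(A -> C) -> (A=0 B=3 C=8)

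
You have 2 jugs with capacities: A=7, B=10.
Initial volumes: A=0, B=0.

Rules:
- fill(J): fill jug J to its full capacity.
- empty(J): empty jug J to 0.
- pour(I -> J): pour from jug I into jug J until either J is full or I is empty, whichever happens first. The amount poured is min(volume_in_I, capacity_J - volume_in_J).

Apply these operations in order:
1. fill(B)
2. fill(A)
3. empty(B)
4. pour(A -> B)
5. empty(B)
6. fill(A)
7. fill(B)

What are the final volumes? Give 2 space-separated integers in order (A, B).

Answer: 7 10

Derivation:
Step 1: fill(B) -> (A=0 B=10)
Step 2: fill(A) -> (A=7 B=10)
Step 3: empty(B) -> (A=7 B=0)
Step 4: pour(A -> B) -> (A=0 B=7)
Step 5: empty(B) -> (A=0 B=0)
Step 6: fill(A) -> (A=7 B=0)
Step 7: fill(B) -> (A=7 B=10)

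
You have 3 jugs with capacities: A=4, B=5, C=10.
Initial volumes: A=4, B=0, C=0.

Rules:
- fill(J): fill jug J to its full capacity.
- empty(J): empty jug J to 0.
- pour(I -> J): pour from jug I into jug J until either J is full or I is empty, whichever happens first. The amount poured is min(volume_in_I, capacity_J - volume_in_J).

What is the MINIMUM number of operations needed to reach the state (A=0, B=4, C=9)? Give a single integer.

Answer: 5

Derivation:
BFS from (A=4, B=0, C=0). One shortest path:
  1. fill(B) -> (A=4 B=5 C=0)
  2. pour(A -> C) -> (A=0 B=5 C=4)
  3. fill(A) -> (A=4 B=5 C=4)
  4. pour(B -> C) -> (A=4 B=0 C=9)
  5. pour(A -> B) -> (A=0 B=4 C=9)
Reached target in 5 moves.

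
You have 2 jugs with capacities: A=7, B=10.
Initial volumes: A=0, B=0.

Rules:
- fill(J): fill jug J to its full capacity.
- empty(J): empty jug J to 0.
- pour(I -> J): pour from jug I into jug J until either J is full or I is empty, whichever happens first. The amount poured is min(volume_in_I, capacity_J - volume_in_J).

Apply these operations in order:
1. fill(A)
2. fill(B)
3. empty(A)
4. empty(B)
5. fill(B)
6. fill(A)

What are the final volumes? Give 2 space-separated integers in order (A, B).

Step 1: fill(A) -> (A=7 B=0)
Step 2: fill(B) -> (A=7 B=10)
Step 3: empty(A) -> (A=0 B=10)
Step 4: empty(B) -> (A=0 B=0)
Step 5: fill(B) -> (A=0 B=10)
Step 6: fill(A) -> (A=7 B=10)

Answer: 7 10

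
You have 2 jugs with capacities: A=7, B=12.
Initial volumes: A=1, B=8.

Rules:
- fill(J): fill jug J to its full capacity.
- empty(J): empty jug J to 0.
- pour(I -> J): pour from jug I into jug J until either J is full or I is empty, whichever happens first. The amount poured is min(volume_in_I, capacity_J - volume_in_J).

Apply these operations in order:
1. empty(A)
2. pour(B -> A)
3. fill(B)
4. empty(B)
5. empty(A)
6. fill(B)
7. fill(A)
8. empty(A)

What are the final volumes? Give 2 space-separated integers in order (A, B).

Answer: 0 12

Derivation:
Step 1: empty(A) -> (A=0 B=8)
Step 2: pour(B -> A) -> (A=7 B=1)
Step 3: fill(B) -> (A=7 B=12)
Step 4: empty(B) -> (A=7 B=0)
Step 5: empty(A) -> (A=0 B=0)
Step 6: fill(B) -> (A=0 B=12)
Step 7: fill(A) -> (A=7 B=12)
Step 8: empty(A) -> (A=0 B=12)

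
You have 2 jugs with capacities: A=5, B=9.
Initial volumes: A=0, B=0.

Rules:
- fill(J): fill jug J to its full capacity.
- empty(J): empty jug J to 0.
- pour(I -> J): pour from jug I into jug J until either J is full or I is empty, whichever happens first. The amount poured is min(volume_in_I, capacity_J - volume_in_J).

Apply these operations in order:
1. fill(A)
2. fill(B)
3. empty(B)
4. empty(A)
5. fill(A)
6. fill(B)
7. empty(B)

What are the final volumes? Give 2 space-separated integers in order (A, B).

Step 1: fill(A) -> (A=5 B=0)
Step 2: fill(B) -> (A=5 B=9)
Step 3: empty(B) -> (A=5 B=0)
Step 4: empty(A) -> (A=0 B=0)
Step 5: fill(A) -> (A=5 B=0)
Step 6: fill(B) -> (A=5 B=9)
Step 7: empty(B) -> (A=5 B=0)

Answer: 5 0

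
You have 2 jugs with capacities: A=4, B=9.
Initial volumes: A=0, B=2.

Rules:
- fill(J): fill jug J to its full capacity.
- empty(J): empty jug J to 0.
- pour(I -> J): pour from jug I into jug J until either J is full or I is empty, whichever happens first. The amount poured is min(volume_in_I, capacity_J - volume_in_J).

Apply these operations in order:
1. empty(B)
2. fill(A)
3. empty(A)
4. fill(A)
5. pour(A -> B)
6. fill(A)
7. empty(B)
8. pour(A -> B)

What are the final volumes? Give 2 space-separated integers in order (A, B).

Step 1: empty(B) -> (A=0 B=0)
Step 2: fill(A) -> (A=4 B=0)
Step 3: empty(A) -> (A=0 B=0)
Step 4: fill(A) -> (A=4 B=0)
Step 5: pour(A -> B) -> (A=0 B=4)
Step 6: fill(A) -> (A=4 B=4)
Step 7: empty(B) -> (A=4 B=0)
Step 8: pour(A -> B) -> (A=0 B=4)

Answer: 0 4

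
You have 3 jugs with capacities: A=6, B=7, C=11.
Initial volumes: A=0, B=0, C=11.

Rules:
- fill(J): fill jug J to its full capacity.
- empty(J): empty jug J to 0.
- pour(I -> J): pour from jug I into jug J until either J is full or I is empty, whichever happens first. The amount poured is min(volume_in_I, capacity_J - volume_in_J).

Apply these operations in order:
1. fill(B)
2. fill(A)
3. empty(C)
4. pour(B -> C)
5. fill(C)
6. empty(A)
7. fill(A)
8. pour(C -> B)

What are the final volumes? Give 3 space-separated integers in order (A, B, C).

Step 1: fill(B) -> (A=0 B=7 C=11)
Step 2: fill(A) -> (A=6 B=7 C=11)
Step 3: empty(C) -> (A=6 B=7 C=0)
Step 4: pour(B -> C) -> (A=6 B=0 C=7)
Step 5: fill(C) -> (A=6 B=0 C=11)
Step 6: empty(A) -> (A=0 B=0 C=11)
Step 7: fill(A) -> (A=6 B=0 C=11)
Step 8: pour(C -> B) -> (A=6 B=7 C=4)

Answer: 6 7 4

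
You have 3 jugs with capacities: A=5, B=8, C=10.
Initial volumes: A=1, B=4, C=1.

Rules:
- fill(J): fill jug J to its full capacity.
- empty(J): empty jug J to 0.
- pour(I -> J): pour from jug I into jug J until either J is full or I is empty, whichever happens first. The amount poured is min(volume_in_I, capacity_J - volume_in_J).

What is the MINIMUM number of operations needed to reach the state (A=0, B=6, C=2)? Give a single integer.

BFS from (A=1, B=4, C=1). One shortest path:
  1. pour(C -> A) -> (A=2 B=4 C=0)
  2. fill(C) -> (A=2 B=4 C=10)
  3. pour(C -> B) -> (A=2 B=8 C=6)
  4. empty(B) -> (A=2 B=0 C=6)
  5. pour(C -> B) -> (A=2 B=6 C=0)
  6. pour(A -> C) -> (A=0 B=6 C=2)
Reached target in 6 moves.

Answer: 6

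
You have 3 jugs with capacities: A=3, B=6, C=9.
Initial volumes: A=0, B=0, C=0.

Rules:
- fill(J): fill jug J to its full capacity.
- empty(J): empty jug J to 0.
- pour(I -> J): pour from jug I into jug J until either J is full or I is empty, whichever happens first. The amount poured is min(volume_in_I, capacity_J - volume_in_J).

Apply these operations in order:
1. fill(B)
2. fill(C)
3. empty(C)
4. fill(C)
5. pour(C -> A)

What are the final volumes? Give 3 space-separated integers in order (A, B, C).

Step 1: fill(B) -> (A=0 B=6 C=0)
Step 2: fill(C) -> (A=0 B=6 C=9)
Step 3: empty(C) -> (A=0 B=6 C=0)
Step 4: fill(C) -> (A=0 B=6 C=9)
Step 5: pour(C -> A) -> (A=3 B=6 C=6)

Answer: 3 6 6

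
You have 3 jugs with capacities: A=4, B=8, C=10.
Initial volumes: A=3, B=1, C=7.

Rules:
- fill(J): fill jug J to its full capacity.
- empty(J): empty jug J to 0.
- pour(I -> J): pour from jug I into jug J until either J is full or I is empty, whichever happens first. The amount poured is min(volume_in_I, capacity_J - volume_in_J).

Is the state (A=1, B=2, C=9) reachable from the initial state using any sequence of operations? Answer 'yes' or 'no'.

BFS explored all 307 reachable states.
Reachable set includes: (0,0,0), (0,0,1), (0,0,2), (0,0,3), (0,0,4), (0,0,5), (0,0,6), (0,0,7), (0,0,8), (0,0,9), (0,0,10), (0,1,0) ...
Target (A=1, B=2, C=9) not in reachable set → no.

Answer: no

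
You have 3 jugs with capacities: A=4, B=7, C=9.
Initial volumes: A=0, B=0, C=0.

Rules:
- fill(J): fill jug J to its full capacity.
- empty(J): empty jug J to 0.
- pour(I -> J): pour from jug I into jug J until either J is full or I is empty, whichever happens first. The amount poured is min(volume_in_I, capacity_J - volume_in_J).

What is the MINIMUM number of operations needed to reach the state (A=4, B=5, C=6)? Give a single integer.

BFS from (A=0, B=0, C=0). One shortest path:
  1. fill(A) -> (A=4 B=0 C=0)
  2. fill(B) -> (A=4 B=7 C=0)
  3. pour(B -> C) -> (A=4 B=0 C=7)
  4. pour(A -> B) -> (A=0 B=4 C=7)
  5. fill(A) -> (A=4 B=4 C=7)
  6. pour(A -> B) -> (A=1 B=7 C=7)
  7. pour(B -> C) -> (A=1 B=5 C=9)
  8. pour(C -> A) -> (A=4 B=5 C=6)
Reached target in 8 moves.

Answer: 8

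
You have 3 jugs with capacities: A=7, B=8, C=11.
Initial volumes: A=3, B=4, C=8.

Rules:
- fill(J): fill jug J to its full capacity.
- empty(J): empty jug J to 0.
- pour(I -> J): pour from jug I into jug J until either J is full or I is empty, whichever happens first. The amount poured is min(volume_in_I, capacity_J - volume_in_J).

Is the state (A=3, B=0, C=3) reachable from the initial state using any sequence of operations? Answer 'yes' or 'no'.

BFS from (A=3, B=4, C=8):
  1. empty(B) -> (A=3 B=0 C=8)
  2. fill(C) -> (A=3 B=0 C=11)
  3. pour(C -> B) -> (A=3 B=8 C=3)
  4. empty(B) -> (A=3 B=0 C=3)
Target reached → yes.

Answer: yes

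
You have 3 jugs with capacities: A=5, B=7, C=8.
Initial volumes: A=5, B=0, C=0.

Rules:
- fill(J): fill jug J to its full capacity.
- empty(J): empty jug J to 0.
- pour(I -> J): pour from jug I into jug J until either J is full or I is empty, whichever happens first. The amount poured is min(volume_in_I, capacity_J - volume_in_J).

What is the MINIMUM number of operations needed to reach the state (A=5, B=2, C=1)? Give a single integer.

Answer: 4

Derivation:
BFS from (A=5, B=0, C=0). One shortest path:
  1. empty(A) -> (A=0 B=0 C=0)
  2. fill(C) -> (A=0 B=0 C=8)
  3. pour(C -> B) -> (A=0 B=7 C=1)
  4. pour(B -> A) -> (A=5 B=2 C=1)
Reached target in 4 moves.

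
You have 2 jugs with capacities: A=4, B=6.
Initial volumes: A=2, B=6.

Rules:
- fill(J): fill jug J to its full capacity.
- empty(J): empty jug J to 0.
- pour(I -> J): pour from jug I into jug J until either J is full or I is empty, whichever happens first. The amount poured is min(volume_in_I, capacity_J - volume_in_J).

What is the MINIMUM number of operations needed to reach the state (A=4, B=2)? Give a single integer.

Answer: 2

Derivation:
BFS from (A=2, B=6). One shortest path:
  1. empty(A) -> (A=0 B=6)
  2. pour(B -> A) -> (A=4 B=2)
Reached target in 2 moves.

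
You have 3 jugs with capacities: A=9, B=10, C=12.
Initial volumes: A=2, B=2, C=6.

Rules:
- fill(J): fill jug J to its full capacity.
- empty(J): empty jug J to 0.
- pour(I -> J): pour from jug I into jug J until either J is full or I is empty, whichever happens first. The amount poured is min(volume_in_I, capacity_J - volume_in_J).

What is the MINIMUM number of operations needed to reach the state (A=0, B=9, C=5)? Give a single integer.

BFS from (A=2, B=2, C=6). One shortest path:
  1. empty(B) -> (A=2 B=0 C=6)
  2. fill(C) -> (A=2 B=0 C=12)
  3. pour(C -> A) -> (A=9 B=0 C=5)
  4. pour(A -> B) -> (A=0 B=9 C=5)
Reached target in 4 moves.

Answer: 4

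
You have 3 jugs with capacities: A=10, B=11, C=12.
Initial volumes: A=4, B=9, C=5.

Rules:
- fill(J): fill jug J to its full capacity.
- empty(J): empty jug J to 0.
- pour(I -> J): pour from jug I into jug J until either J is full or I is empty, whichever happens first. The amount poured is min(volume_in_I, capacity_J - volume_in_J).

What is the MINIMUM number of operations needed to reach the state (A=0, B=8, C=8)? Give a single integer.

Answer: 6

Derivation:
BFS from (A=4, B=9, C=5). One shortest path:
  1. pour(A -> C) -> (A=0 B=9 C=9)
  2. fill(A) -> (A=10 B=9 C=9)
  3. pour(A -> B) -> (A=8 B=11 C=9)
  4. pour(B -> C) -> (A=8 B=8 C=12)
  5. empty(C) -> (A=8 B=8 C=0)
  6. pour(A -> C) -> (A=0 B=8 C=8)
Reached target in 6 moves.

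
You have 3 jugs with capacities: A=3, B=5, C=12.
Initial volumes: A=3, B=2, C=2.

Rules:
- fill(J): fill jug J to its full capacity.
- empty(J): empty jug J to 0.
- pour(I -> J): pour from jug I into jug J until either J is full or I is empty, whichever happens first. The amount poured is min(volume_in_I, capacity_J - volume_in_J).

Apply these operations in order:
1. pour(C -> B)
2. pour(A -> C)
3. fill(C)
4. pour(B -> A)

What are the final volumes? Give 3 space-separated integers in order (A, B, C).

Answer: 3 1 12

Derivation:
Step 1: pour(C -> B) -> (A=3 B=4 C=0)
Step 2: pour(A -> C) -> (A=0 B=4 C=3)
Step 3: fill(C) -> (A=0 B=4 C=12)
Step 4: pour(B -> A) -> (A=3 B=1 C=12)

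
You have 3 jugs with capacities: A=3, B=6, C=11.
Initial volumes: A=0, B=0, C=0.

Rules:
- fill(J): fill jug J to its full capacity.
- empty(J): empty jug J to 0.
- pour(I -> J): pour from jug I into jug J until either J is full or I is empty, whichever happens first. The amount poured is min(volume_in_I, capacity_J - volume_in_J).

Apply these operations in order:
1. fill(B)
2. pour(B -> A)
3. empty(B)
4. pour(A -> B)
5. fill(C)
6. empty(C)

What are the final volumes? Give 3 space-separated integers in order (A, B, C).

Step 1: fill(B) -> (A=0 B=6 C=0)
Step 2: pour(B -> A) -> (A=3 B=3 C=0)
Step 3: empty(B) -> (A=3 B=0 C=0)
Step 4: pour(A -> B) -> (A=0 B=3 C=0)
Step 5: fill(C) -> (A=0 B=3 C=11)
Step 6: empty(C) -> (A=0 B=3 C=0)

Answer: 0 3 0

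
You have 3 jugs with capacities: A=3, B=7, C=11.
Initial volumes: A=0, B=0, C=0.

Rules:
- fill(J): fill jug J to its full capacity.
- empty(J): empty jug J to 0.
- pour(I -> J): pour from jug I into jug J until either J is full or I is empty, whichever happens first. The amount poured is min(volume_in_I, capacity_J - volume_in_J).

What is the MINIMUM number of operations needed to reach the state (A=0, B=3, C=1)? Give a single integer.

BFS from (A=0, B=0, C=0). One shortest path:
  1. fill(C) -> (A=0 B=0 C=11)
  2. pour(C -> A) -> (A=3 B=0 C=8)
  3. pour(C -> B) -> (A=3 B=7 C=1)
  4. empty(B) -> (A=3 B=0 C=1)
  5. pour(A -> B) -> (A=0 B=3 C=1)
Reached target in 5 moves.

Answer: 5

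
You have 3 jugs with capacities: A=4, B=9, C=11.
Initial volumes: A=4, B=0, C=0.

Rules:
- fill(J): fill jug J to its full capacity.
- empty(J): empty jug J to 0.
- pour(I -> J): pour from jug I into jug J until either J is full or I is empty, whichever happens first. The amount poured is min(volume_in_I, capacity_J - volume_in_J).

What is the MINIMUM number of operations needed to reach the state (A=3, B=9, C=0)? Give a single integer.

BFS from (A=4, B=0, C=0). One shortest path:
  1. pour(A -> B) -> (A=0 B=4 C=0)
  2. fill(A) -> (A=4 B=4 C=0)
  3. pour(A -> B) -> (A=0 B=8 C=0)
  4. fill(A) -> (A=4 B=8 C=0)
  5. pour(A -> B) -> (A=3 B=9 C=0)
Reached target in 5 moves.

Answer: 5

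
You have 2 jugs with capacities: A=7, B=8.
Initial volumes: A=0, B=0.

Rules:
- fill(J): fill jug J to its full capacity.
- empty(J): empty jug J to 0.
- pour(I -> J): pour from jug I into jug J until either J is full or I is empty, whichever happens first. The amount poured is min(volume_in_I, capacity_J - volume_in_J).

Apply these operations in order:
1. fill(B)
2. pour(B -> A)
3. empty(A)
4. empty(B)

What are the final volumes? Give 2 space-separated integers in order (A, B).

Answer: 0 0

Derivation:
Step 1: fill(B) -> (A=0 B=8)
Step 2: pour(B -> A) -> (A=7 B=1)
Step 3: empty(A) -> (A=0 B=1)
Step 4: empty(B) -> (A=0 B=0)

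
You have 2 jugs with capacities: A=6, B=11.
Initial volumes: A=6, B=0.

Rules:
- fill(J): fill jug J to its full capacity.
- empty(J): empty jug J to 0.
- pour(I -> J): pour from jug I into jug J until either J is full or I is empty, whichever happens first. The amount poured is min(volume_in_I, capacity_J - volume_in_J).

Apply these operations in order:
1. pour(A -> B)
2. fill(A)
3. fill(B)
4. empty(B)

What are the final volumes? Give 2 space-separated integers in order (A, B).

Step 1: pour(A -> B) -> (A=0 B=6)
Step 2: fill(A) -> (A=6 B=6)
Step 3: fill(B) -> (A=6 B=11)
Step 4: empty(B) -> (A=6 B=0)

Answer: 6 0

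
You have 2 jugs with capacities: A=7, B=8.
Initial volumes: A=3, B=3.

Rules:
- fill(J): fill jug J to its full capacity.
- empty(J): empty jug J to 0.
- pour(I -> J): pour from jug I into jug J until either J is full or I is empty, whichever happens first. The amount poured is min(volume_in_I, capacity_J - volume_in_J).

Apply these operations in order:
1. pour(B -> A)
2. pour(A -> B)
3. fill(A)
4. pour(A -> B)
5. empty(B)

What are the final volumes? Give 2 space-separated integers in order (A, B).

Step 1: pour(B -> A) -> (A=6 B=0)
Step 2: pour(A -> B) -> (A=0 B=6)
Step 3: fill(A) -> (A=7 B=6)
Step 4: pour(A -> B) -> (A=5 B=8)
Step 5: empty(B) -> (A=5 B=0)

Answer: 5 0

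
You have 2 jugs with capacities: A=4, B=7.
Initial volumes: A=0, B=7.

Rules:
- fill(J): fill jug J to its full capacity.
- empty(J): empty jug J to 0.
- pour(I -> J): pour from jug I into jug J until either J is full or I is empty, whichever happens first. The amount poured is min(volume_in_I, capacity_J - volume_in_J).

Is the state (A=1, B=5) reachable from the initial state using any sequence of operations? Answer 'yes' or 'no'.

BFS explored all 22 reachable states.
Reachable set includes: (0,0), (0,1), (0,2), (0,3), (0,4), (0,5), (0,6), (0,7), (1,0), (1,7), (2,0), (2,7) ...
Target (A=1, B=5) not in reachable set → no.

Answer: no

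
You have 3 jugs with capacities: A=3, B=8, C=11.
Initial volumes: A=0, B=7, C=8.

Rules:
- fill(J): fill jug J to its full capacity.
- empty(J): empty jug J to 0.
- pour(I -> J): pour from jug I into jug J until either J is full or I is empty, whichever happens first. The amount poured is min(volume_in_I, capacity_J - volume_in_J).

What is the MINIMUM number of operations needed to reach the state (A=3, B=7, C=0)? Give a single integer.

BFS from (A=0, B=7, C=8). One shortest path:
  1. fill(A) -> (A=3 B=7 C=8)
  2. empty(C) -> (A=3 B=7 C=0)
Reached target in 2 moves.

Answer: 2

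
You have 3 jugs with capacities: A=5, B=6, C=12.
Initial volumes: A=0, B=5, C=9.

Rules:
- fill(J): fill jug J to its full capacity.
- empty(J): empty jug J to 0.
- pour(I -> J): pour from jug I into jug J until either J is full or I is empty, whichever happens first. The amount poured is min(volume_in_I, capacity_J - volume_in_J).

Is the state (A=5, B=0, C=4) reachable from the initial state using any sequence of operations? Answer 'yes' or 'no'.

Answer: yes

Derivation:
BFS from (A=0, B=5, C=9):
  1. empty(B) -> (A=0 B=0 C=9)
  2. pour(C -> A) -> (A=5 B=0 C=4)
Target reached → yes.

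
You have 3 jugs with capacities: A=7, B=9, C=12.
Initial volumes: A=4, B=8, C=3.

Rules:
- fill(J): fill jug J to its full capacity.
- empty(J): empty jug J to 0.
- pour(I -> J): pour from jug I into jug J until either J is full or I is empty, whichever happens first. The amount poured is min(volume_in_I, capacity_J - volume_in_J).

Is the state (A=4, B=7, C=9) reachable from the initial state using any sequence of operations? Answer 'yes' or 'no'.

BFS explored all 513 reachable states.
Reachable set includes: (0,0,0), (0,0,1), (0,0,2), (0,0,3), (0,0,4), (0,0,5), (0,0,6), (0,0,7), (0,0,8), (0,0,9), (0,0,10), (0,0,11) ...
Target (A=4, B=7, C=9) not in reachable set → no.

Answer: no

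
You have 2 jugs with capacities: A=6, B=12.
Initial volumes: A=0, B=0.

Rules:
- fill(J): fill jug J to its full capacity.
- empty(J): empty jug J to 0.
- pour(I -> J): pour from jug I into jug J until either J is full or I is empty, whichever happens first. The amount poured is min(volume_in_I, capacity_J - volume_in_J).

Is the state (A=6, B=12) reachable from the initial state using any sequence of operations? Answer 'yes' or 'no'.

BFS from (A=0, B=0):
  1. fill(A) -> (A=6 B=0)
  2. fill(B) -> (A=6 B=12)
Target reached → yes.

Answer: yes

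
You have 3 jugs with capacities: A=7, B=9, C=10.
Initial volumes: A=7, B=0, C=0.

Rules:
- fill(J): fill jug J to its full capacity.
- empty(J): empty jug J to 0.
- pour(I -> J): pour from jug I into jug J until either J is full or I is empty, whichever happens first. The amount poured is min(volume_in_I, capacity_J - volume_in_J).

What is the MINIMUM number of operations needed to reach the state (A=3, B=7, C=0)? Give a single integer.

BFS from (A=7, B=0, C=0). One shortest path:
  1. empty(A) -> (A=0 B=0 C=0)
  2. fill(C) -> (A=0 B=0 C=10)
  3. pour(C -> A) -> (A=7 B=0 C=3)
  4. pour(A -> B) -> (A=0 B=7 C=3)
  5. pour(C -> A) -> (A=3 B=7 C=0)
Reached target in 5 moves.

Answer: 5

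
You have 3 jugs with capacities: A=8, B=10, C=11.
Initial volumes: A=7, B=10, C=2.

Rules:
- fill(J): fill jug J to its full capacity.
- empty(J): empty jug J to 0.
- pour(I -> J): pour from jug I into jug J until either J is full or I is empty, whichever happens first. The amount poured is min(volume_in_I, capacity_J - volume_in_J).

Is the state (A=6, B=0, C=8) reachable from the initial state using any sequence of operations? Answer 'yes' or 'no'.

BFS from (A=7, B=10, C=2):
  1. empty(C) -> (A=7 B=10 C=0)
  2. pour(A -> C) -> (A=0 B=10 C=7)
  3. fill(A) -> (A=8 B=10 C=7)
  4. pour(B -> C) -> (A=8 B=6 C=11)
  5. empty(C) -> (A=8 B=6 C=0)
  6. pour(A -> C) -> (A=0 B=6 C=8)
  7. pour(B -> A) -> (A=6 B=0 C=8)
Target reached → yes.

Answer: yes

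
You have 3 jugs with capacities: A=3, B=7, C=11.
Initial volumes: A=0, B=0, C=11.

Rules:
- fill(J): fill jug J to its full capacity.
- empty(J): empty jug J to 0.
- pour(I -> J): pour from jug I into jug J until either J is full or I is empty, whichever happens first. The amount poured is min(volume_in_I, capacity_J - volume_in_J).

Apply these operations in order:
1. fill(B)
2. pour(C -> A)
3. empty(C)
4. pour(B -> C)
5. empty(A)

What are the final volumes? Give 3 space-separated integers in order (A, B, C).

Step 1: fill(B) -> (A=0 B=7 C=11)
Step 2: pour(C -> A) -> (A=3 B=7 C=8)
Step 3: empty(C) -> (A=3 B=7 C=0)
Step 4: pour(B -> C) -> (A=3 B=0 C=7)
Step 5: empty(A) -> (A=0 B=0 C=7)

Answer: 0 0 7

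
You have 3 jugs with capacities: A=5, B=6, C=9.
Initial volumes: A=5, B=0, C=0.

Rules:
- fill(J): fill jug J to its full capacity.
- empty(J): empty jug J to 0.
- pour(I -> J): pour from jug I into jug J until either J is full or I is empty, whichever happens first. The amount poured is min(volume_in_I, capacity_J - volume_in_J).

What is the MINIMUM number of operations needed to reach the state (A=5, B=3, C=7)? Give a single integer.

BFS from (A=5, B=0, C=0). One shortest path:
  1. empty(A) -> (A=0 B=0 C=0)
  2. fill(C) -> (A=0 B=0 C=9)
  3. pour(C -> B) -> (A=0 B=6 C=3)
  4. pour(C -> A) -> (A=3 B=6 C=0)
  5. pour(B -> C) -> (A=3 B=0 C=6)
  6. fill(B) -> (A=3 B=6 C=6)
  7. pour(B -> C) -> (A=3 B=3 C=9)
  8. pour(C -> A) -> (A=5 B=3 C=7)
Reached target in 8 moves.

Answer: 8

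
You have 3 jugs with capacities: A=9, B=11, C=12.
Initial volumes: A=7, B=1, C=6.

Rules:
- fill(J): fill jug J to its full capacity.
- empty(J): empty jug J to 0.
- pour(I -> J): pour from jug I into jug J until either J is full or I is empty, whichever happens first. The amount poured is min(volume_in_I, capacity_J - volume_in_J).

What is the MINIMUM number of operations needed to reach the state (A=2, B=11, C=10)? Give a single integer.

Answer: 6

Derivation:
BFS from (A=7, B=1, C=6). One shortest path:
  1. pour(B -> A) -> (A=8 B=0 C=6)
  2. pour(C -> A) -> (A=9 B=0 C=5)
  3. pour(A -> B) -> (A=0 B=9 C=5)
  4. fill(A) -> (A=9 B=9 C=5)
  5. pour(A -> C) -> (A=2 B=9 C=12)
  6. pour(C -> B) -> (A=2 B=11 C=10)
Reached target in 6 moves.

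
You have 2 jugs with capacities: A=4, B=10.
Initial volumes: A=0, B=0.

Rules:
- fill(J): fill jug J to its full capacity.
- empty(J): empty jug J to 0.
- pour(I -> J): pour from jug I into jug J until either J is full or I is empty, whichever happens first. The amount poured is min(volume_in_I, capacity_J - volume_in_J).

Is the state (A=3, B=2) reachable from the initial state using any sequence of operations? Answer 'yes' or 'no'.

Answer: no

Derivation:
BFS explored all 14 reachable states.
Reachable set includes: (0,0), (0,2), (0,4), (0,6), (0,8), (0,10), (2,0), (2,10), (4,0), (4,2), (4,4), (4,6) ...
Target (A=3, B=2) not in reachable set → no.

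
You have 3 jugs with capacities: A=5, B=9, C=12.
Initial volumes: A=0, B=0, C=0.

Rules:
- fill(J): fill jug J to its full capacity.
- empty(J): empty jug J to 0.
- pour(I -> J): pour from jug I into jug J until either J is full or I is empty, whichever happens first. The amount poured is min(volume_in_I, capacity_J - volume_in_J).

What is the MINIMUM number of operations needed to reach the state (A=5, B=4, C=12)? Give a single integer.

BFS from (A=0, B=0, C=0). One shortest path:
  1. fill(B) -> (A=0 B=9 C=0)
  2. fill(C) -> (A=0 B=9 C=12)
  3. pour(B -> A) -> (A=5 B=4 C=12)
Reached target in 3 moves.

Answer: 3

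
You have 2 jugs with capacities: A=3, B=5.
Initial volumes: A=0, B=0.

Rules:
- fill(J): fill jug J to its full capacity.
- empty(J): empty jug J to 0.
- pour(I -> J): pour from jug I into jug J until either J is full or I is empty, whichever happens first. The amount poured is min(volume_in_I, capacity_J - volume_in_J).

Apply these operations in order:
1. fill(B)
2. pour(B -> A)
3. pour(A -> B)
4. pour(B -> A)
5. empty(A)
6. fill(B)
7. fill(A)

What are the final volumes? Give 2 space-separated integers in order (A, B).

Step 1: fill(B) -> (A=0 B=5)
Step 2: pour(B -> A) -> (A=3 B=2)
Step 3: pour(A -> B) -> (A=0 B=5)
Step 4: pour(B -> A) -> (A=3 B=2)
Step 5: empty(A) -> (A=0 B=2)
Step 6: fill(B) -> (A=0 B=5)
Step 7: fill(A) -> (A=3 B=5)

Answer: 3 5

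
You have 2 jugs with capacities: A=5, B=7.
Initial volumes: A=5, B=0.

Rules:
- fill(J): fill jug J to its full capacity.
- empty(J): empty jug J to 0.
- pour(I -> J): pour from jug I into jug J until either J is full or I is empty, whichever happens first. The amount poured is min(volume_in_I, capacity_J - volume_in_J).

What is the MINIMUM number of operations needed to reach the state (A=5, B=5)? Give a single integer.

Answer: 2

Derivation:
BFS from (A=5, B=0). One shortest path:
  1. pour(A -> B) -> (A=0 B=5)
  2. fill(A) -> (A=5 B=5)
Reached target in 2 moves.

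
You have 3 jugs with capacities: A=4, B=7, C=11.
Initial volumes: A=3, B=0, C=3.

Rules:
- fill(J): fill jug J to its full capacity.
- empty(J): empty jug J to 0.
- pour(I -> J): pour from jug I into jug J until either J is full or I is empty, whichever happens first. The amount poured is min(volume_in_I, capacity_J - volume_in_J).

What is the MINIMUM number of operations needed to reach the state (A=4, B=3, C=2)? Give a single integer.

BFS from (A=3, B=0, C=3). One shortest path:
  1. fill(B) -> (A=3 B=7 C=3)
  2. pour(C -> A) -> (A=4 B=7 C=2)
  3. empty(A) -> (A=0 B=7 C=2)
  4. pour(B -> A) -> (A=4 B=3 C=2)
Reached target in 4 moves.

Answer: 4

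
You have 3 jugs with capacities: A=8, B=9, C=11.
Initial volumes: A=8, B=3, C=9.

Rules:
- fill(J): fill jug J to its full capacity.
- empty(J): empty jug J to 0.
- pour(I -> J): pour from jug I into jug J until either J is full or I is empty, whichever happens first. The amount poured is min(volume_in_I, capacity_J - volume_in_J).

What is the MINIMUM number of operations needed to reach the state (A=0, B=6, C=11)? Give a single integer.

Answer: 3

Derivation:
BFS from (A=8, B=3, C=9). One shortest path:
  1. empty(B) -> (A=8 B=0 C=9)
  2. pour(A -> B) -> (A=0 B=8 C=9)
  3. pour(B -> C) -> (A=0 B=6 C=11)
Reached target in 3 moves.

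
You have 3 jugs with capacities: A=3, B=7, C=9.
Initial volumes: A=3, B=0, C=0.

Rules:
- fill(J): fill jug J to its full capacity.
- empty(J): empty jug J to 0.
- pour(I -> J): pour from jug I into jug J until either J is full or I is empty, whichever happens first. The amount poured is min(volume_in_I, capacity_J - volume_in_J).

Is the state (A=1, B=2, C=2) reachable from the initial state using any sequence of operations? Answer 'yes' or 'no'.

Answer: no

Derivation:
BFS explored all 224 reachable states.
Reachable set includes: (0,0,0), (0,0,1), (0,0,2), (0,0,3), (0,0,4), (0,0,5), (0,0,6), (0,0,7), (0,0,8), (0,0,9), (0,1,0), (0,1,1) ...
Target (A=1, B=2, C=2) not in reachable set → no.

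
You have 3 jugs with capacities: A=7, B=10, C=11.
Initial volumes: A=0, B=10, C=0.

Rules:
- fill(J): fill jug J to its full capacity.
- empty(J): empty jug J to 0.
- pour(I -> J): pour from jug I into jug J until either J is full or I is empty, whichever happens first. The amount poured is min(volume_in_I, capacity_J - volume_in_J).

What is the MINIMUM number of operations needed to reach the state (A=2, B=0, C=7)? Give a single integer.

BFS from (A=0, B=10, C=0). One shortest path:
  1. pour(B -> A) -> (A=7 B=3 C=0)
  2. pour(B -> C) -> (A=7 B=0 C=3)
  3. fill(B) -> (A=7 B=10 C=3)
  4. pour(B -> C) -> (A=7 B=2 C=11)
  5. empty(C) -> (A=7 B=2 C=0)
  6. pour(A -> C) -> (A=0 B=2 C=7)
  7. pour(B -> A) -> (A=2 B=0 C=7)
Reached target in 7 moves.

Answer: 7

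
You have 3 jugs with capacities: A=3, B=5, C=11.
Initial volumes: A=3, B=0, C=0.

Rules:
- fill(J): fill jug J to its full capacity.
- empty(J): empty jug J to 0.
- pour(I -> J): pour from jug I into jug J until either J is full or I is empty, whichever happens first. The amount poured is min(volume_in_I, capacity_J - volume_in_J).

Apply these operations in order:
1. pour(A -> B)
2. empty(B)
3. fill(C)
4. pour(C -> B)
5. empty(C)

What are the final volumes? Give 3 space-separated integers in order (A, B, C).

Answer: 0 5 0

Derivation:
Step 1: pour(A -> B) -> (A=0 B=3 C=0)
Step 2: empty(B) -> (A=0 B=0 C=0)
Step 3: fill(C) -> (A=0 B=0 C=11)
Step 4: pour(C -> B) -> (A=0 B=5 C=6)
Step 5: empty(C) -> (A=0 B=5 C=0)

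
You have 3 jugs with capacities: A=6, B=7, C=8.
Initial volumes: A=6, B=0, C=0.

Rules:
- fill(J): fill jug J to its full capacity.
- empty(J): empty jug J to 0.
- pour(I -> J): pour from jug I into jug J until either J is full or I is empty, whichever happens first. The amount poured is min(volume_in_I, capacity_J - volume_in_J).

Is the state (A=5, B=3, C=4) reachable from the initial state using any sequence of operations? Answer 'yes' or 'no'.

Answer: no

Derivation:
BFS explored all 294 reachable states.
Reachable set includes: (0,0,0), (0,0,1), (0,0,2), (0,0,3), (0,0,4), (0,0,5), (0,0,6), (0,0,7), (0,0,8), (0,1,0), (0,1,1), (0,1,2) ...
Target (A=5, B=3, C=4) not in reachable set → no.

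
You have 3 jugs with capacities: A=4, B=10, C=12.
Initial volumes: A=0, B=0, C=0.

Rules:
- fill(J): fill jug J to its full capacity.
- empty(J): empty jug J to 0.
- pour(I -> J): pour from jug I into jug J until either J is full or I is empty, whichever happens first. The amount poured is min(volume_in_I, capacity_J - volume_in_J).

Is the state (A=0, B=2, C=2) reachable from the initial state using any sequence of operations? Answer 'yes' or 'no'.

BFS from (A=0, B=0, C=0):
  1. fill(C) -> (A=0 B=0 C=12)
  2. pour(C -> B) -> (A=0 B=10 C=2)
  3. pour(B -> A) -> (A=4 B=6 C=2)
  4. empty(A) -> (A=0 B=6 C=2)
  5. pour(B -> A) -> (A=4 B=2 C=2)
  6. empty(A) -> (A=0 B=2 C=2)
Target reached → yes.

Answer: yes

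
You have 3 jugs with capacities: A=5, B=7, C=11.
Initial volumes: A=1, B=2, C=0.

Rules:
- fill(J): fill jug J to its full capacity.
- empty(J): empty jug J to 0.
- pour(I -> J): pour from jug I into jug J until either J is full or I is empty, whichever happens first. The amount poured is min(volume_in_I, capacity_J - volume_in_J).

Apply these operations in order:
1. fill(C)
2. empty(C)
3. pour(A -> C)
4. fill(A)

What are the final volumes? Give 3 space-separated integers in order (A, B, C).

Answer: 5 2 1

Derivation:
Step 1: fill(C) -> (A=1 B=2 C=11)
Step 2: empty(C) -> (A=1 B=2 C=0)
Step 3: pour(A -> C) -> (A=0 B=2 C=1)
Step 4: fill(A) -> (A=5 B=2 C=1)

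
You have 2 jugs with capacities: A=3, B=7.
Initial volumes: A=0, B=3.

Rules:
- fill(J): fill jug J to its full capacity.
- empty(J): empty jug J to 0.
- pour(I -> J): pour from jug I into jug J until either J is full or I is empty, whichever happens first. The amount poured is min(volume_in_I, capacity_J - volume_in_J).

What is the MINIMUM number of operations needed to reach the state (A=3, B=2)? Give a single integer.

Answer: 7

Derivation:
BFS from (A=0, B=3). One shortest path:
  1. fill(A) -> (A=3 B=3)
  2. pour(A -> B) -> (A=0 B=6)
  3. fill(A) -> (A=3 B=6)
  4. pour(A -> B) -> (A=2 B=7)
  5. empty(B) -> (A=2 B=0)
  6. pour(A -> B) -> (A=0 B=2)
  7. fill(A) -> (A=3 B=2)
Reached target in 7 moves.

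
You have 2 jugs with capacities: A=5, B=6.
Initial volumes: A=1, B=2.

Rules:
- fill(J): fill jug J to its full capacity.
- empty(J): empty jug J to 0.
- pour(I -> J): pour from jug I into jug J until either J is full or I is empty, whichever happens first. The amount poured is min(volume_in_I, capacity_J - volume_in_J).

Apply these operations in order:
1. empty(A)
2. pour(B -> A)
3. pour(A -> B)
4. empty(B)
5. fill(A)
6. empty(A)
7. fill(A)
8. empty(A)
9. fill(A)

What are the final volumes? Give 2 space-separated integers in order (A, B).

Answer: 5 0

Derivation:
Step 1: empty(A) -> (A=0 B=2)
Step 2: pour(B -> A) -> (A=2 B=0)
Step 3: pour(A -> B) -> (A=0 B=2)
Step 4: empty(B) -> (A=0 B=0)
Step 5: fill(A) -> (A=5 B=0)
Step 6: empty(A) -> (A=0 B=0)
Step 7: fill(A) -> (A=5 B=0)
Step 8: empty(A) -> (A=0 B=0)
Step 9: fill(A) -> (A=5 B=0)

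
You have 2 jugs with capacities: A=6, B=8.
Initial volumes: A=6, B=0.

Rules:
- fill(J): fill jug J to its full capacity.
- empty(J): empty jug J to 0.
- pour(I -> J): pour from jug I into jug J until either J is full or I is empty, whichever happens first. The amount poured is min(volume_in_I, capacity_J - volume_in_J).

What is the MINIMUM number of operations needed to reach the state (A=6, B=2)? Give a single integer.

BFS from (A=6, B=0). One shortest path:
  1. empty(A) -> (A=0 B=0)
  2. fill(B) -> (A=0 B=8)
  3. pour(B -> A) -> (A=6 B=2)
Reached target in 3 moves.

Answer: 3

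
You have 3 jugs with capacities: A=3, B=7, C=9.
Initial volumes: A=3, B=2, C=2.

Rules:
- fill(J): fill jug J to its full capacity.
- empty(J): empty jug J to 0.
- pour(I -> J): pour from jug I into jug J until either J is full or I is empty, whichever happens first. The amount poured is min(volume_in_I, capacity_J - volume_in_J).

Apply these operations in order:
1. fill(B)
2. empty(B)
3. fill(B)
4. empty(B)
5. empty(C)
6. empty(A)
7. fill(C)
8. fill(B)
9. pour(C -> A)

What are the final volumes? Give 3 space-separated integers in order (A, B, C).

Step 1: fill(B) -> (A=3 B=7 C=2)
Step 2: empty(B) -> (A=3 B=0 C=2)
Step 3: fill(B) -> (A=3 B=7 C=2)
Step 4: empty(B) -> (A=3 B=0 C=2)
Step 5: empty(C) -> (A=3 B=0 C=0)
Step 6: empty(A) -> (A=0 B=0 C=0)
Step 7: fill(C) -> (A=0 B=0 C=9)
Step 8: fill(B) -> (A=0 B=7 C=9)
Step 9: pour(C -> A) -> (A=3 B=7 C=6)

Answer: 3 7 6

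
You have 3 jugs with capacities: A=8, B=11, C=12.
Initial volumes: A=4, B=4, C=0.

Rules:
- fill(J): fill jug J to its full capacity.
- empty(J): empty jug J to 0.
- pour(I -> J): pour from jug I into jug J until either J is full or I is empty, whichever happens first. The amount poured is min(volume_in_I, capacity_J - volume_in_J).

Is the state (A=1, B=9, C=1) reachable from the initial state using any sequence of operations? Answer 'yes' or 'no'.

BFS explored all 634 reachable states.
Reachable set includes: (0,0,0), (0,0,1), (0,0,2), (0,0,3), (0,0,4), (0,0,5), (0,0,6), (0,0,7), (0,0,8), (0,0,9), (0,0,10), (0,0,11) ...
Target (A=1, B=9, C=1) not in reachable set → no.

Answer: no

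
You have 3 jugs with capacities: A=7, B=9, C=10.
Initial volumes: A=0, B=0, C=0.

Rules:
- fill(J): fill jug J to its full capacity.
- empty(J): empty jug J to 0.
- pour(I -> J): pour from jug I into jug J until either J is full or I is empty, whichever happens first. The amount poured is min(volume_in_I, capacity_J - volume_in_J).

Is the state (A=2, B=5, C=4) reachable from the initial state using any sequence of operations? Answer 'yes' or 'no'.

Answer: no

Derivation:
BFS explored all 448 reachable states.
Reachable set includes: (0,0,0), (0,0,1), (0,0,2), (0,0,3), (0,0,4), (0,0,5), (0,0,6), (0,0,7), (0,0,8), (0,0,9), (0,0,10), (0,1,0) ...
Target (A=2, B=5, C=4) not in reachable set → no.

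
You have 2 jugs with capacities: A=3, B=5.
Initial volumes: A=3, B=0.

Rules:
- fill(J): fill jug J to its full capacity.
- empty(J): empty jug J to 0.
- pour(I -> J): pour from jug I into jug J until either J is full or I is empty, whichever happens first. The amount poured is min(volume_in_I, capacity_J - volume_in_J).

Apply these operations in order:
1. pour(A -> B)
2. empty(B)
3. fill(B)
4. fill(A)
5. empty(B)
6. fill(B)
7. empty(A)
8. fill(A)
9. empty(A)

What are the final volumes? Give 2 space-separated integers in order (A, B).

Step 1: pour(A -> B) -> (A=0 B=3)
Step 2: empty(B) -> (A=0 B=0)
Step 3: fill(B) -> (A=0 B=5)
Step 4: fill(A) -> (A=3 B=5)
Step 5: empty(B) -> (A=3 B=0)
Step 6: fill(B) -> (A=3 B=5)
Step 7: empty(A) -> (A=0 B=5)
Step 8: fill(A) -> (A=3 B=5)
Step 9: empty(A) -> (A=0 B=5)

Answer: 0 5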